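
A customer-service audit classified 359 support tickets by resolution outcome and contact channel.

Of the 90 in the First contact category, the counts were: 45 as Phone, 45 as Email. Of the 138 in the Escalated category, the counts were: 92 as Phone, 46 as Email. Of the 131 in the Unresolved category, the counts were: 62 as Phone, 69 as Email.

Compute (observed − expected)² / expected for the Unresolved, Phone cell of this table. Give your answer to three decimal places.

Row total (Unresolved) = 131; column total (Phone) = 199; N = 359.
Expected count E = 131 × 199 / 359 = 72.6156.
Contribution = (O − E)²/E = (62 − 72.6156)² / 72.6156 = 1.552.

1.552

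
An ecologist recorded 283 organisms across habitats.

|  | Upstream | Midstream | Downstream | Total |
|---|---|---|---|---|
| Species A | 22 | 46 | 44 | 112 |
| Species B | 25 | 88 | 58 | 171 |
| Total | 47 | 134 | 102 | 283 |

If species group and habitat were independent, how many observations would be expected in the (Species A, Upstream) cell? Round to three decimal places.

18.601

Row total (Species A) = 112; column total (Upstream) = 47; grand total N = 283.
Expected count = (row total × column total) / N = 112 × 47 / 283 = 18.601.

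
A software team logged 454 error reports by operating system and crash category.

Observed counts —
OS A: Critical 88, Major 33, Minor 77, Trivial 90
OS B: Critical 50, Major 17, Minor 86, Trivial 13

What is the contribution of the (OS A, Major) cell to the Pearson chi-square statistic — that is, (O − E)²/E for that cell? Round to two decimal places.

0.05

Row total (OS A) = 288; column total (Major) = 50; N = 454.
Expected count E = 288 × 50 / 454 = 31.7181.
Contribution = (O − E)²/E = (33 − 31.7181)² / 31.7181 = 0.05.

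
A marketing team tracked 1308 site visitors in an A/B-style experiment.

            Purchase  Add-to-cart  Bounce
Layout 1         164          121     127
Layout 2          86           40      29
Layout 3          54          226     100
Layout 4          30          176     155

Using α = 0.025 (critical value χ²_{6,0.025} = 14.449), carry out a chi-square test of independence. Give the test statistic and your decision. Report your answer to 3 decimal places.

Row totals: 412, 155, 380, 361. Column totals: 334, 563, 411. Grand total N = 1308.
Expected counts (row total × column total / N):
  Layout 1, Purchase: 412×334/1308 = 105.20489
  Layout 1, Add-to-cart: 412×563/1308 = 177.33639
  Layout 1, Bounce: 412×411/1308 = 129.45872
  Layout 2, Purchase: 155×334/1308 = 39.57951
  Layout 2, Add-to-cart: 155×563/1308 = 66.71636
  Layout 2, Bounce: 155×411/1308 = 48.70413
  Layout 3, Purchase: 380×334/1308 = 97.03364
  Layout 3, Add-to-cart: 380×563/1308 = 163.56269
  Layout 3, Bounce: 380×411/1308 = 119.40367
  Layout 4, Purchase: 361×334/1308 = 92.18196
  Layout 4, Add-to-cart: 361×563/1308 = 155.38456
  Layout 4, Bounce: 361×411/1308 = 113.43349
Contributions (O − E)²/E:
  (164 − 105.20489)²/105.20489 = 32.8584
  (121 − 177.33639)²/177.33639 = 17.8970
  (127 − 129.45872)²/129.45872 = 0.0467
  (86 − 39.57951)²/39.57951 = 54.4439
  (40 − 66.71636)²/66.71636 = 10.6985
  (29 − 48.70413)²/48.70413 = 7.9717
  (54 − 97.03364)²/97.03364 = 19.0851
  (226 − 163.56269)²/163.56269 = 23.8344
  (100 − 119.40367)²/119.40367 = 3.1532
  (30 − 92.18196)²/92.18196 = 41.9453
  (176 − 155.38456)²/155.38456 = 2.7351
  (155 − 113.43349)²/113.43349 = 15.2316
χ² = 32.8584 + 17.8970 + 0.0467 + 54.4439 + 10.6985 + 7.9717 + 19.0851 + 23.8344 + 3.1532 + 41.9453 + 2.7351 + 15.2316 = 229.901
df = (4−1)(3−1) = 6. Since 229.901 > 14.449, reject the null hypothesis of independence at α = 0.025.

229.901; reject H₀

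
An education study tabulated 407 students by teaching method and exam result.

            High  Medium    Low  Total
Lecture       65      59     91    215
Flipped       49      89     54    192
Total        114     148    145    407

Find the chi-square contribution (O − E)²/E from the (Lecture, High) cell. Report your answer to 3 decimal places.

0.379

Row total (Lecture) = 215; column total (High) = 114; N = 407.
Expected count E = 215 × 114 / 407 = 60.2211.
Contribution = (O − E)²/E = (65 − 60.2211)² / 60.2211 = 0.379.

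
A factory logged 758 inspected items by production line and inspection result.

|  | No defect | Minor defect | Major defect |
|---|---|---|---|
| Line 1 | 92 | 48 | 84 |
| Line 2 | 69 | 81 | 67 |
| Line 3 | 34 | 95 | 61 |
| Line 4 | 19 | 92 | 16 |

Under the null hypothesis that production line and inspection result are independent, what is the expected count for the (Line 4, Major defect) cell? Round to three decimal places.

Row total (Line 4) = 127; column total (Major defect) = 228; grand total N = 758.
Expected count = (row total × column total) / N = 127 × 228 / 758 = 38.201.

38.201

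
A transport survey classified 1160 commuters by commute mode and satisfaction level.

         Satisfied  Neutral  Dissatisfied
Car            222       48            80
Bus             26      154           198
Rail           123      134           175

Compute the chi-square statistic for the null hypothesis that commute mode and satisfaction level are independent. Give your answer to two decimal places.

272.13

Row totals: 350, 378, 432. Column totals: 371, 336, 453. Grand total N = 1160.
Expected counts (row total × column total / N):
  Car, Satisfied: 350×371/1160 = 111.940
  Car, Neutral: 350×336/1160 = 101.379
  Car, Dissatisfied: 350×453/1160 = 136.681
  Bus, Satisfied: 378×371/1160 = 120.895
  Bus, Neutral: 378×336/1160 = 109.490
  Bus, Dissatisfied: 378×453/1160 = 147.616
  Rail, Satisfied: 432×371/1160 = 138.166
  Rail, Neutral: 432×336/1160 = 125.131
  Rail, Dissatisfied: 432×453/1160 = 168.703
Contributions (O − E)²/E:
  (222 − 111.940)²/111.940 = 108.2116
  (48 − 101.379)²/101.379 = 28.1056
  (80 − 136.681)²/136.681 = 23.5054
  (26 − 120.895)²/120.895 = 74.4866
  (154 − 109.490)²/109.490 = 18.0943
  (198 − 147.616)²/147.616 = 17.1970
  (123 − 138.166)²/138.166 = 1.6647
  (134 − 125.131)²/125.131 = 0.6286
  (175 − 168.703)²/168.703 = 0.2350
χ² = 108.2116 + 28.1056 + 23.5054 + 74.4866 + 18.0943 + 17.1970 + 1.6647 + 0.6286 + 0.2350 = 272.13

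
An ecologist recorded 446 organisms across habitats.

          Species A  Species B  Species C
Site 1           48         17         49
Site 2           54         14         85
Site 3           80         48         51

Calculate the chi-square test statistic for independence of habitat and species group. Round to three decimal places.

Row totals: 114, 153, 179. Column totals: 182, 79, 185. Grand total N = 446.
Expected counts (row total × column total / N):
  Site 1, Species A: 114×182/446 = 46.5202
  Site 1, Species B: 114×79/446 = 20.1928
  Site 1, Species C: 114×185/446 = 47.2870
  Site 2, Species A: 153×182/446 = 62.4350
  Site 2, Species B: 153×79/446 = 27.1009
  Site 2, Species C: 153×185/446 = 63.4641
  Site 3, Species A: 179×182/446 = 73.0448
  Site 3, Species B: 179×79/446 = 31.7063
  Site 3, Species C: 179×185/446 = 74.2489
Contributions (O − E)²/E:
  (48 − 46.5202)²/46.5202 = 0.0471
  (17 − 20.1928)²/20.1928 = 0.5048
  (49 − 47.2870)²/47.2870 = 0.0621
  (54 − 62.4350)²/62.4350 = 1.1396
  (14 − 27.1009)²/27.1009 = 6.3331
  (85 − 63.4641)²/63.4641 = 7.3080
  (80 − 73.0448)²/73.0448 = 0.6623
  (48 − 31.7063)²/31.7063 = 8.3732
  (51 − 74.2489)²/74.2489 = 7.2797
χ² = 0.0471 + 0.5048 + 0.0621 + 1.1396 + 6.3331 + 7.3080 + 0.6623 + 8.3732 + 7.2797 = 31.710

31.710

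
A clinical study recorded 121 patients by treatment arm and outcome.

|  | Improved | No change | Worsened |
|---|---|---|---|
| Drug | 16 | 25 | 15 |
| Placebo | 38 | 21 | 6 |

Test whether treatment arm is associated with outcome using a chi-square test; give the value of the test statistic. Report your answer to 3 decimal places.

Row totals: 56, 65. Column totals: 54, 46, 21. Grand total N = 121.
Expected counts (row total × column total / N):
  Drug, Improved: 56×54/121 = 24.9917
  Drug, No change: 56×46/121 = 21.2893
  Drug, Worsened: 56×21/121 = 9.7190
  Placebo, Improved: 65×54/121 = 29.0083
  Placebo, No change: 65×46/121 = 24.7107
  Placebo, Worsened: 65×21/121 = 11.2810
Contributions (O − E)²/E:
  (16 − 24.9917)²/24.9917 = 3.2351
  (25 − 21.2893)²/21.2893 = 0.6468
  (15 − 9.7190)²/9.7190 = 2.8695
  (38 − 29.0083)²/29.0083 = 2.7872
  (21 − 24.7107)²/24.7107 = 0.5572
  (6 − 11.2810)²/11.2810 = 2.4722
χ² = 3.2351 + 0.6468 + 2.8695 + 2.7872 + 0.5572 + 2.4722 = 12.568

12.568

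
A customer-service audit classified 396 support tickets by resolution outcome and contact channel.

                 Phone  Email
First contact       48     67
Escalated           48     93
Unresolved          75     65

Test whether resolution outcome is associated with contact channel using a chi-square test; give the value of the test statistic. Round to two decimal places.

11.06

Row totals: 115, 141, 140. Column totals: 171, 225. Grand total N = 396.
Expected counts (row total × column total / N):
  First contact, Phone: 115×171/396 = 49.659
  First contact, Email: 115×225/396 = 65.341
  Escalated, Phone: 141×171/396 = 60.886
  Escalated, Email: 141×225/396 = 80.114
  Unresolved, Phone: 140×171/396 = 60.455
  Unresolved, Email: 140×225/396 = 79.545
Contributions (O − E)²/E:
  (48 − 49.659)²/49.659 = 0.0554
  (67 − 65.341)²/65.341 = 0.0421
  (48 − 60.886)²/60.886 = 2.7272
  (93 − 80.114)²/80.114 = 2.0727
  (75 − 60.455)²/60.455 = 3.4994
  (65 − 79.545)²/79.545 = 2.6596
χ² = 0.0554 + 0.0421 + 2.7272 + 2.0727 + 3.4994 + 2.6596 = 11.06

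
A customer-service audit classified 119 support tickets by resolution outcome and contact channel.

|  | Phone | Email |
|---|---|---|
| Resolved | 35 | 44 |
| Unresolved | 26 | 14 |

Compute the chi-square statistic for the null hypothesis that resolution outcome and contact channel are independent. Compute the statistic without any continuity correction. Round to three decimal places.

4.553

Row totals: 79, 40. Column totals: 61, 58. Grand total N = 119.
Expected counts (row total × column total / N):
  Resolved, Phone: 79×61/119 = 40.4958
  Resolved, Email: 79×58/119 = 38.5042
  Unresolved, Phone: 40×61/119 = 20.5042
  Unresolved, Email: 40×58/119 = 19.4958
Contributions (O − E)²/E:
  (35 − 40.4958)²/40.4958 = 0.7459
  (44 − 38.5042)²/38.5042 = 0.7844
  (26 − 20.5042)²/20.5042 = 1.4731
  (14 − 19.4958)²/19.4958 = 1.5492
χ² = 0.7459 + 0.7844 + 1.4731 + 1.5492 = 4.553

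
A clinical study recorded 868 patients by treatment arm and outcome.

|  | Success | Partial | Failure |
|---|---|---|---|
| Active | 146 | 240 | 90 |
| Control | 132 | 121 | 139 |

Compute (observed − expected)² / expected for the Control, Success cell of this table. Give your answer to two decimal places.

Row total (Control) = 392; column total (Success) = 278; N = 868.
Expected count E = 392 × 278 / 868 = 125.548.
Contribution = (O − E)²/E = (132 − 125.548)² / 125.548 = 0.33.

0.33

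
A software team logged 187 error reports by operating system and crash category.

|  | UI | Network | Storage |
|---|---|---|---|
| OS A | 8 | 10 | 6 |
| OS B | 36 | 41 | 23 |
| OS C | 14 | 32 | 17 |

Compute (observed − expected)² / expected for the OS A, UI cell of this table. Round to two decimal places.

Row total (OS A) = 24; column total (UI) = 58; N = 187.
Expected count E = 24 × 58 / 187 = 7.444.
Contribution = (O − E)²/E = (8 − 7.444)² / 7.444 = 0.04.

0.04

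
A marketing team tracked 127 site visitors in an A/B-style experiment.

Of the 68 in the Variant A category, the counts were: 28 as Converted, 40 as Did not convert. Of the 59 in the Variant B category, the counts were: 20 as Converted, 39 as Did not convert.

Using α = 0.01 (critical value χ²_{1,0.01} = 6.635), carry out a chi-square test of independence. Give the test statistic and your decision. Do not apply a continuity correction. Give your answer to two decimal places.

Row totals: 68, 59. Column totals: 48, 79. Grand total N = 127.
Expected counts (row total × column total / N):
  Variant A, Converted: 68×48/127 = 25.701
  Variant A, Did not convert: 68×79/127 = 42.299
  Variant B, Converted: 59×48/127 = 22.299
  Variant B, Did not convert: 59×79/127 = 36.701
Contributions (O − E)²/E:
  (28 − 25.701)²/25.701 = 0.2056
  (40 − 42.299)²/42.299 = 0.1250
  (20 − 22.299)²/22.299 = 0.2370
  (39 − 36.701)²/36.701 = 0.1440
χ² = 0.2056 + 0.1250 + 0.2370 + 0.1440 = 0.71
df = (2−1)(2−1) = 1. Since 0.71 < 6.635, fail to reject the null hypothesis of independence at α = 0.01.

0.71; fail to reject H₀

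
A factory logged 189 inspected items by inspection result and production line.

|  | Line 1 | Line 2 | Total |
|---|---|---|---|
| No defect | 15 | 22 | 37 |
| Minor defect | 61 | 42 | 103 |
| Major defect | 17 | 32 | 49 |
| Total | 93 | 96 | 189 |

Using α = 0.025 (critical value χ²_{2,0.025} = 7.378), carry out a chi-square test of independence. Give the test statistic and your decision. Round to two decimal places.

Grand total N = 189.
Expected counts (row total × column total / N):
  No defect, Line 1: 37×93/189 = 18.206
  No defect, Line 2: 37×96/189 = 18.794
  Minor defect, Line 1: 103×93/189 = 50.683
  Minor defect, Line 2: 103×96/189 = 52.317
  Major defect, Line 1: 49×93/189 = 24.111
  Major defect, Line 2: 49×96/189 = 24.889
Contributions (O − E)²/E:
  (15 − 18.206)²/18.206 = 0.5646
  (22 − 18.794)²/18.794 = 0.5469
  (61 − 50.683)²/50.683 = 2.1001
  (42 − 52.317)²/52.317 = 2.0345
  (17 − 24.111)²/24.111 = 2.0972
  (32 − 24.889)²/24.889 = 2.0317
χ² = 0.5646 + 0.5469 + 2.1001 + 2.0345 + 2.0972 + 2.0317 = 9.38
df = (3−1)(2−1) = 2. Since 9.38 > 7.378, reject the null hypothesis of independence at α = 0.025.

9.38; reject H₀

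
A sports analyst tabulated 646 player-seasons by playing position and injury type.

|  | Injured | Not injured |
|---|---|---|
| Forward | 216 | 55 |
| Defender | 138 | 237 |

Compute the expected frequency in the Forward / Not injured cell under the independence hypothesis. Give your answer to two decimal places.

Row total (Forward) = 271; column total (Not injured) = 292; grand total N = 646.
Expected count = (row total × column total) / N = 271 × 292 / 646 = 122.50.

122.50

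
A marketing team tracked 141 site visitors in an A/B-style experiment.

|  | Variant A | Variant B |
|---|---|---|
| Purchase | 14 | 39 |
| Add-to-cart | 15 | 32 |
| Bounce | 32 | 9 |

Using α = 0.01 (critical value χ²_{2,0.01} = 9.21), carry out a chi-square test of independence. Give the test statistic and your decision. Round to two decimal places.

28.81; reject H₀

Row totals: 53, 47, 41. Column totals: 61, 80. Grand total N = 141.
Expected counts (row total × column total / N):
  Purchase, Variant A: 53×61/141 = 22.929
  Purchase, Variant B: 53×80/141 = 30.071
  Add-to-cart, Variant A: 47×61/141 = 20.333
  Add-to-cart, Variant B: 47×80/141 = 26.667
  Bounce, Variant A: 41×61/141 = 17.738
  Bounce, Variant B: 41×80/141 = 23.262
Contributions (O − E)²/E:
  (14 − 22.929)²/22.929 = 3.4771
  (39 − 30.071)²/30.071 = 2.6513
  (15 − 20.333)²/20.333 = 1.3988
  (32 − 26.667)²/26.667 = 1.0665
  (32 − 17.738)²/17.738 = 11.4672
  (9 − 23.262)²/23.262 = 8.7441
χ² = 3.4771 + 2.6513 + 1.3988 + 1.0665 + 11.4672 + 8.7441 = 28.81
df = (3−1)(2−1) = 2. Since 28.81 > 9.21, reject the null hypothesis of independence at α = 0.01.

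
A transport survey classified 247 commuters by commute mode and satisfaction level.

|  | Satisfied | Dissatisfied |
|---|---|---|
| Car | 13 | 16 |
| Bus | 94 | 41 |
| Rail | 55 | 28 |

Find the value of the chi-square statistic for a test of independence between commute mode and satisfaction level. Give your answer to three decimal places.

Row totals: 29, 135, 83. Column totals: 162, 85. Grand total N = 247.
Expected counts (row total × column total / N):
  Car, Satisfied: 29×162/247 = 19.02024
  Car, Dissatisfied: 29×85/247 = 9.97976
  Bus, Satisfied: 135×162/247 = 88.54251
  Bus, Dissatisfied: 135×85/247 = 46.45749
  Rail, Satisfied: 83×162/247 = 54.43725
  Rail, Dissatisfied: 83×85/247 = 28.56275
Contributions (O − E)²/E:
  (13 − 19.02024)²/19.02024 = 1.9055
  (16 − 9.97976)²/9.97976 = 3.6317
  (94 − 88.54251)²/88.54251 = 0.3364
  (41 − 46.45749)²/46.45749 = 0.6411
  (55 − 54.43725)²/54.43725 = 0.0058
  (28 − 28.56275)²/28.56275 = 0.0111
χ² = 1.9055 + 3.6317 + 0.3364 + 0.6411 + 0.0058 + 0.0111 = 6.532

6.532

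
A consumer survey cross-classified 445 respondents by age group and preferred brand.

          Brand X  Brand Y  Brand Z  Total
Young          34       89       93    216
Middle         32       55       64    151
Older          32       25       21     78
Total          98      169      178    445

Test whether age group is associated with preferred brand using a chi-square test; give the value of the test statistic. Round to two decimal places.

Grand total N = 445.
Expected counts (row total × column total / N):
  Young, Brand X: 216×98/445 = 47.569
  Young, Brand Y: 216×169/445 = 82.031
  Young, Brand Z: 216×178/445 = 86.400
  Middle, Brand X: 151×98/445 = 33.254
  Middle, Brand Y: 151×169/445 = 57.346
  Middle, Brand Z: 151×178/445 = 60.400
  Older, Brand X: 78×98/445 = 17.178
  Older, Brand Y: 78×169/445 = 29.622
  Older, Brand Z: 78×178/445 = 31.200
Contributions (O − E)²/E:
  (34 − 47.569)²/47.569 = 3.8705
  (89 − 82.031)²/82.031 = 0.5921
  (93 − 86.400)²/86.400 = 0.5042
  (32 − 33.254)²/33.254 = 0.0473
  (55 − 57.346)²/57.346 = 0.0960
  (64 − 60.400)²/60.400 = 0.2146
  (32 − 17.178)²/17.178 = 12.7891
  (25 − 29.622)²/29.622 = 0.7212
  (21 − 31.200)²/31.200 = 3.3346
χ² = 3.8705 + 0.5921 + 0.5042 + 0.0473 + 0.0960 + 0.2146 + 12.7891 + 0.7212 + 3.3346 = 22.17

22.17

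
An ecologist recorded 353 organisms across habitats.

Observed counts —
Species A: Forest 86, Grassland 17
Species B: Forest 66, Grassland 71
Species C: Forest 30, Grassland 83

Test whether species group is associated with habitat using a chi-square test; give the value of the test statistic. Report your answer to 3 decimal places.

Row totals: 103, 137, 113. Column totals: 182, 171. Grand total N = 353.
Expected counts (row total × column total / N):
  Species A, Forest: 103×182/353 = 53.1048
  Species A, Grassland: 103×171/353 = 49.8952
  Species B, Forest: 137×182/353 = 70.6346
  Species B, Grassland: 137×171/353 = 66.3654
  Species C, Forest: 113×182/353 = 58.2606
  Species C, Grassland: 113×171/353 = 54.7394
Contributions (O − E)²/E:
  (86 − 53.1048)²/53.1048 = 20.3766
  (17 − 49.8952)²/49.8952 = 21.6873
  (66 − 70.6346)²/70.6346 = 0.3041
  (71 − 66.3654)²/66.3654 = 0.3237
  (30 − 58.2606)²/58.2606 = 13.7084
  (83 − 54.7394)²/54.7394 = 14.5902
χ² = 20.3766 + 21.6873 + 0.3041 + 0.3237 + 13.7084 + 14.5902 = 70.990

70.990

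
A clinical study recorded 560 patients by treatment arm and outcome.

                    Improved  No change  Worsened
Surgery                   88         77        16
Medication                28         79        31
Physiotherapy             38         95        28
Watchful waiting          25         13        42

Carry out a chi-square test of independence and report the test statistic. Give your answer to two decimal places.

101.87

Row totals: 181, 138, 161, 80. Column totals: 179, 264, 117. Grand total N = 560.
Expected counts (row total × column total / N):
  Surgery, Improved: 181×179/560 = 57.8554
  Surgery, No change: 181×264/560 = 85.3286
  Surgery, Worsened: 181×117/560 = 37.8161
  Medication, Improved: 138×179/560 = 44.1107
  Medication, No change: 138×264/560 = 65.0571
  Medication, Worsened: 138×117/560 = 28.8321
  Physiotherapy, Improved: 161×179/560 = 51.4625
  Physiotherapy, No change: 161×264/560 = 75.9000
  Physiotherapy, Worsened: 161×117/560 = 33.6375
  Watchful waiting, Improved: 80×179/560 = 25.5714
  Watchful waiting, No change: 80×264/560 = 37.7143
  Watchful waiting, Worsened: 80×117/560 = 16.7143
Contributions (O − E)²/E:
  (88 − 57.8554)²/57.8554 = 15.7063
  (77 − 85.3286)²/85.3286 = 0.8129
  (16 − 37.8161)²/37.8161 = 12.5857
  (28 − 44.1107)²/44.1107 = 5.8842
  (79 − 65.0571)²/65.0571 = 2.9882
  (31 − 28.8321)²/28.8321 = 0.1630
  (38 − 51.4625)²/51.4625 = 3.5218
  (95 − 75.9000)²/75.9000 = 4.8065
  (28 − 33.6375)²/33.6375 = 0.9448
  (25 − 25.5714)²/25.5714 = 0.0128
  (13 − 37.7143)²/37.7143 = 16.1954
  (42 − 16.7143)²/16.7143 = 38.2527
χ² = 15.7063 + 0.8129 + 12.5857 + 5.8842 + 2.9882 + 0.1630 + 3.5218 + 4.8065 + 0.9448 + 0.0128 + 16.1954 + 38.2527 = 101.87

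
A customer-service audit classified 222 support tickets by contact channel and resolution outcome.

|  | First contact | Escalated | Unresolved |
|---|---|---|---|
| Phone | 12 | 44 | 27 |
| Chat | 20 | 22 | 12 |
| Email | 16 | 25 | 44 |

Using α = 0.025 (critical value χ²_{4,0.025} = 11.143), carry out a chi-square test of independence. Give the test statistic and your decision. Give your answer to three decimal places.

Row totals: 83, 54, 85. Column totals: 48, 91, 83. Grand total N = 222.
Expected counts (row total × column total / N):
  Phone, First contact: 83×48/222 = 17.9459
  Phone, Escalated: 83×91/222 = 34.0225
  Phone, Unresolved: 83×83/222 = 31.0315
  Chat, First contact: 54×48/222 = 11.6757
  Chat, Escalated: 54×91/222 = 22.1351
  Chat, Unresolved: 54×83/222 = 20.1892
  Email, First contact: 85×48/222 = 18.3784
  Email, Escalated: 85×91/222 = 34.8423
  Email, Unresolved: 85×83/222 = 31.7793
Contributions (O − E)²/E:
  (12 − 17.9459)²/17.9459 = 1.9700
  (44 − 34.0225)²/34.0225 = 2.9260
  (27 − 31.0315)²/31.0315 = 0.5238
  (20 − 11.6757)²/11.6757 = 5.9349
  (22 − 22.1351)²/22.1351 = 0.0008
  (12 − 20.1892)²/20.1892 = 3.3217
  (16 − 18.3784)²/18.3784 = 0.3078
  (25 − 34.8423)²/34.8423 = 2.7803
  (44 − 31.7793)²/31.7793 = 4.6995
χ² = 1.9700 + 2.9260 + 0.5238 + 5.9349 + 0.0008 + 3.3217 + 0.3078 + 2.7803 + 4.6995 = 22.465
df = (3−1)(3−1) = 4. Since 22.465 > 11.143, reject the null hypothesis of independence at α = 0.025.

22.465; reject H₀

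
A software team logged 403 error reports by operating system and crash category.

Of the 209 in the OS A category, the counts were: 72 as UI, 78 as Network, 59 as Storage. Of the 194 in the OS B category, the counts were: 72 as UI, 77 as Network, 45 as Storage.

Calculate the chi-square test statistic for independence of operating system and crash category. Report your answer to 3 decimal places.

1.335

Row totals: 209, 194. Column totals: 144, 155, 104. Grand total N = 403.
Expected counts (row total × column total / N):
  OS A, UI: 209×144/403 = 74.6799
  OS A, Network: 209×155/403 = 80.3846
  OS A, Storage: 209×104/403 = 53.9355
  OS B, UI: 194×144/403 = 69.3201
  OS B, Network: 194×155/403 = 74.6154
  OS B, Storage: 194×104/403 = 50.0645
Contributions (O − E)²/E:
  (72 − 74.6799)²/74.6799 = 0.0962
  (78 − 80.3846)²/80.3846 = 0.0707
  (59 − 53.9355)²/53.9355 = 0.4756
  (72 − 69.3201)²/69.3201 = 0.1036
  (77 − 74.6154)²/74.6154 = 0.0762
  (45 − 50.0645)²/50.0645 = 0.5123
χ² = 0.0962 + 0.0707 + 0.4756 + 0.1036 + 0.0762 + 0.5123 = 1.335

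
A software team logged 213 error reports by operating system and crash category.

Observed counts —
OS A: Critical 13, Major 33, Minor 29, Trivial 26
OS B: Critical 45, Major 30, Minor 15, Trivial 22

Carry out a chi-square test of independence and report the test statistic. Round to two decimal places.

22.08

Row totals: 101, 112. Column totals: 58, 63, 44, 48. Grand total N = 213.
Expected counts (row total × column total / N):
  OS A, Critical: 101×58/213 = 27.502
  OS A, Major: 101×63/213 = 29.873
  OS A, Minor: 101×44/213 = 20.864
  OS A, Trivial: 101×48/213 = 22.761
  OS B, Critical: 112×58/213 = 30.498
  OS B, Major: 112×63/213 = 33.127
  OS B, Minor: 112×44/213 = 23.136
  OS B, Trivial: 112×48/213 = 25.239
Contributions (O − E)²/E:
  (13 − 27.502)²/27.502 = 7.6470
  (33 − 29.873)²/29.873 = 0.3273
  (29 − 20.864)²/20.864 = 3.1727
  (26 − 22.761)²/22.761 = 0.4609
  (45 − 30.498)²/30.498 = 6.8958
  (30 − 33.127)²/33.127 = 0.2952
  (15 − 23.136)²/23.136 = 2.8611
  (22 − 25.239)²/25.239 = 0.4157
χ² = 7.6470 + 0.3273 + 3.1727 + 0.4609 + 6.8958 + 0.2952 + 2.8611 + 0.4157 = 22.08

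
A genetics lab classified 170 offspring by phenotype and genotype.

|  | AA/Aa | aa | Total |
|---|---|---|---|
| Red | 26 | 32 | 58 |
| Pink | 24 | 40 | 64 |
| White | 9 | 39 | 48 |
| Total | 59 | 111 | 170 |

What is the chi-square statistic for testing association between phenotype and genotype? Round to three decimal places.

Grand total N = 170.
Expected counts (row total × column total / N):
  Red, AA/Aa: 58×59/170 = 20.1294
  Red, aa: 58×111/170 = 37.8706
  Pink, AA/Aa: 64×59/170 = 22.2118
  Pink, aa: 64×111/170 = 41.7882
  White, AA/Aa: 48×59/170 = 16.6588
  White, aa: 48×111/170 = 31.3412
Contributions (O − E)²/E:
  (26 − 20.1294)²/20.1294 = 1.7121
  (32 − 37.8706)²/37.8706 = 0.9100
  (24 − 22.2118)²/22.2118 = 0.1440
  (40 − 41.7882)²/41.7882 = 0.0765
  (9 − 16.6588)²/16.6588 = 3.5211
  (39 − 31.3412)²/31.3412 = 1.8716
χ² = 1.7121 + 0.9100 + 0.1440 + 0.0765 + 3.5211 + 1.8716 = 8.235

8.235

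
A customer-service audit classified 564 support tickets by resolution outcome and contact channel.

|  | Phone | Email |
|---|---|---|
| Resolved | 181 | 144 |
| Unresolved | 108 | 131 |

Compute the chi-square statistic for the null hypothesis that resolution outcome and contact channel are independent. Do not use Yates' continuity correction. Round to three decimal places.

6.082

Row totals: 325, 239. Column totals: 289, 275. Grand total N = 564.
Expected counts (row total × column total / N):
  Resolved, Phone: 325×289/564 = 166.5337
  Resolved, Email: 325×275/564 = 158.4663
  Unresolved, Phone: 239×289/564 = 122.4663
  Unresolved, Email: 239×275/564 = 116.5337
Contributions (O − E)²/E:
  (181 − 166.5337)²/166.5337 = 1.2566
  (144 − 158.4663)²/158.4663 = 1.3206
  (108 − 122.4663)²/122.4663 = 1.7088
  (131 − 116.5337)²/116.5337 = 1.7958
χ² = 1.2566 + 1.3206 + 1.7088 + 1.7958 = 6.082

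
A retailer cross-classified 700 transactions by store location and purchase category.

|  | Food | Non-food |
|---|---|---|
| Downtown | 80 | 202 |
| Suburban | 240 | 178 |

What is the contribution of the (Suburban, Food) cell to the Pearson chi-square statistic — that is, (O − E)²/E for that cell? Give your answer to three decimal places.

Row total (Suburban) = 418; column total (Food) = 320; N = 700.
Expected count E = 418 × 320 / 700 = 191.0857.
Contribution = (O − E)²/E = (240 − 191.0857)² / 191.0857 = 12.521.

12.521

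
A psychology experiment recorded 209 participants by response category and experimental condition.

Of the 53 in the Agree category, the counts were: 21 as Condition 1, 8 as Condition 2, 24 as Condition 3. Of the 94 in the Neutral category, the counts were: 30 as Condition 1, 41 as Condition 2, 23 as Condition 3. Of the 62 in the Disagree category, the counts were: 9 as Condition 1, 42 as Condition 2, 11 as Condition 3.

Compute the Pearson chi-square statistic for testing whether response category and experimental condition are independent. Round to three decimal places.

Row totals: 53, 94, 62. Column totals: 60, 91, 58. Grand total N = 209.
Expected counts (row total × column total / N):
  Agree, Condition 1: 53×60/209 = 15.2153
  Agree, Condition 2: 53×91/209 = 23.0766
  Agree, Condition 3: 53×58/209 = 14.7081
  Neutral, Condition 1: 94×60/209 = 26.9856
  Neutral, Condition 2: 94×91/209 = 40.9282
  Neutral, Condition 3: 94×58/209 = 26.0861
  Disagree, Condition 1: 62×60/209 = 17.7990
  Disagree, Condition 2: 62×91/209 = 26.9952
  Disagree, Condition 3: 62×58/209 = 17.2057
Contributions (O − E)²/E:
  (21 − 15.2153)²/15.2153 = 2.1993
  (8 − 23.0766)²/23.0766 = 9.8500
  (24 − 14.7081)²/14.7081 = 5.8702
  (30 − 26.9856)²/26.9856 = 0.3367
  (41 − 40.9282)²/40.9282 = 0.0001
  (23 − 26.0861)²/26.0861 = 0.3651
  (9 − 17.7990)²/17.7990 = 4.3498
  (42 − 26.9952)²/26.9952 = 8.3402
  (11 − 17.2057)²/17.2057 = 2.2383
χ² = 2.1993 + 9.8500 + 5.8702 + 0.3367 + 0.0001 + 0.3651 + 4.3498 + 8.3402 + 2.2383 = 33.550

33.550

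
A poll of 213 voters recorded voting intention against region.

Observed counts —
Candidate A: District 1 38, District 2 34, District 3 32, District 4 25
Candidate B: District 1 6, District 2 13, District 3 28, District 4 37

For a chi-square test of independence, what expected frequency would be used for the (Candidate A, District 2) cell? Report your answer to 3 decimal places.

Row total (Candidate A) = 129; column total (District 2) = 47; grand total N = 213.
Expected count = (row total × column total) / N = 129 × 47 / 213 = 28.465.

28.465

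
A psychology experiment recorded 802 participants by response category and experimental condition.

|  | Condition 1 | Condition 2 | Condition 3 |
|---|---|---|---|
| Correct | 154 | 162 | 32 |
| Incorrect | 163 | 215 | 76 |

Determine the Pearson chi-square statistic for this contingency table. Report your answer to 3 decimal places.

Row totals: 348, 454. Column totals: 317, 377, 108. Grand total N = 802.
Expected counts (row total × column total / N):
  Correct, Condition 1: 348×317/802 = 137.5511
  Correct, Condition 2: 348×377/802 = 163.5860
  Correct, Condition 3: 348×108/802 = 46.8628
  Incorrect, Condition 1: 454×317/802 = 179.4489
  Incorrect, Condition 2: 454×377/802 = 213.4140
  Incorrect, Condition 3: 454×108/802 = 61.1372
Contributions (O − E)²/E:
  (154 − 137.5511)²/137.5511 = 1.9670
  (162 − 163.5860)²/163.5860 = 0.0154
  (32 − 46.8628)²/46.8628 = 4.7138
  (163 − 179.4489)²/179.4489 = 1.5078
  (215 − 213.4140)²/213.4140 = 0.0118
  (76 − 61.1372)²/61.1372 = 3.6132
χ² = 1.9670 + 0.0154 + 4.7138 + 1.5078 + 0.0118 + 3.6132 = 11.829

11.829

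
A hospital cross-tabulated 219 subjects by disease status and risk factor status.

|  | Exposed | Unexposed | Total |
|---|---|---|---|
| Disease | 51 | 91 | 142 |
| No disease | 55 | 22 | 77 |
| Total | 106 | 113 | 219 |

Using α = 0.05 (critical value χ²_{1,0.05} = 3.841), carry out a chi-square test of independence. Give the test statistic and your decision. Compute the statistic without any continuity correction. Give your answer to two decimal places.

25.21; reject H₀

Grand total N = 219.
Expected counts (row total × column total / N):
  Disease, Exposed: 142×106/219 = 68.731
  Disease, Unexposed: 142×113/219 = 73.269
  No disease, Exposed: 77×106/219 = 37.269
  No disease, Unexposed: 77×113/219 = 39.731
Contributions (O − E)²/E:
  (51 − 68.731)²/68.731 = 4.5742
  (91 − 73.269)²/73.269 = 4.2909
  (55 − 37.269)²/37.269 = 8.4357
  (22 − 39.731)²/39.731 = 7.9129
χ² = 4.5742 + 4.2909 + 8.4357 + 7.9129 = 25.21
df = (2−1)(2−1) = 1. Since 25.21 > 3.841, reject the null hypothesis of independence at α = 0.05.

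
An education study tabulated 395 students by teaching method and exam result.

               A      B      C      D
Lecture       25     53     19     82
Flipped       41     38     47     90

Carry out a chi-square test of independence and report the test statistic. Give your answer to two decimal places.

Row totals: 179, 216. Column totals: 66, 91, 66, 172. Grand total N = 395.
Expected counts (row total × column total / N):
  Lecture, A: 179×66/395 = 29.909
  Lecture, B: 179×91/395 = 41.238
  Lecture, C: 179×66/395 = 29.909
  Lecture, D: 179×172/395 = 77.944
  Flipped, A: 216×66/395 = 36.091
  Flipped, B: 216×91/395 = 49.762
  Flipped, C: 216×66/395 = 36.091
  Flipped, D: 216×172/395 = 94.056
Contributions (O − E)²/E:
  (25 − 29.909)²/29.909 = 0.8057
  (53 − 41.238)²/41.238 = 3.3548
  (19 − 29.909)²/29.909 = 3.9789
  (82 − 77.944)²/77.944 = 0.2111
  (41 − 36.091)²/36.091 = 0.6677
  (38 − 49.762)²/49.762 = 2.7801
  (47 − 36.091)²/36.091 = 3.2974
  (90 − 94.056)²/94.056 = 0.1749
χ² = 0.8057 + 3.3548 + 3.9789 + 0.2111 + 0.6677 + 2.7801 + 3.2974 + 0.1749 = 15.27

15.27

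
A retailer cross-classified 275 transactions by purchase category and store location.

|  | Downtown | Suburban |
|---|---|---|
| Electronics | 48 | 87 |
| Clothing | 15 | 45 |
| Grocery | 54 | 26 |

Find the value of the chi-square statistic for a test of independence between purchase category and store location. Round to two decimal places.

30.63

Row totals: 135, 60, 80. Column totals: 117, 158. Grand total N = 275.
Expected counts (row total × column total / N):
  Electronics, Downtown: 135×117/275 = 57.4364
  Electronics, Suburban: 135×158/275 = 77.5636
  Clothing, Downtown: 60×117/275 = 25.5273
  Clothing, Suburban: 60×158/275 = 34.4727
  Grocery, Downtown: 80×117/275 = 34.0364
  Grocery, Suburban: 80×158/275 = 45.9636
Contributions (O − E)²/E:
  (48 − 57.4364)²/57.4364 = 1.5503
  (87 − 77.5636)²/77.5636 = 1.1480
  (15 − 25.5273)²/25.5273 = 4.3414
  (45 − 34.4727)²/34.4727 = 3.2148
  (54 − 34.0364)²/34.0364 = 11.7094
  (26 − 45.9636)²/45.9636 = 8.6709
χ² = 1.5503 + 1.1480 + 4.3414 + 3.2148 + 11.7094 + 8.6709 = 30.63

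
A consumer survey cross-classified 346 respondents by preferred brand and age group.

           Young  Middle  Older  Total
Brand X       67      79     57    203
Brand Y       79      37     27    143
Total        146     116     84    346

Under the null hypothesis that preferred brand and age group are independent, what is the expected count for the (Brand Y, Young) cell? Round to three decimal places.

Row total (Brand Y) = 143; column total (Young) = 146; grand total N = 346.
Expected count = (row total × column total) / N = 143 × 146 / 346 = 60.341.

60.341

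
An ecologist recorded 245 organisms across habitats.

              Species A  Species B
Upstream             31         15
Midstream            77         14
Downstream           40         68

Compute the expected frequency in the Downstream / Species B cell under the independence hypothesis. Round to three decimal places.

Row total (Downstream) = 108; column total (Species B) = 97; grand total N = 245.
Expected count = (row total × column total) / N = 108 × 97 / 245 = 42.759.

42.759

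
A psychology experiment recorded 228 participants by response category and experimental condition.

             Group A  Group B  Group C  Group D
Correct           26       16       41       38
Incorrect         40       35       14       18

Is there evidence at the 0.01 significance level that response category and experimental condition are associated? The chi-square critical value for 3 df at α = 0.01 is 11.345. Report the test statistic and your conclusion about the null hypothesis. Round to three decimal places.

29.698; reject H₀

Row totals: 121, 107. Column totals: 66, 51, 55, 56. Grand total N = 228.
Expected counts (row total × column total / N):
  Correct, Group A: 121×66/228 = 35.0263
  Correct, Group B: 121×51/228 = 27.0658
  Correct, Group C: 121×55/228 = 29.1886
  Correct, Group D: 121×56/228 = 29.7193
  Incorrect, Group A: 107×66/228 = 30.9737
  Incorrect, Group B: 107×51/228 = 23.9342
  Incorrect, Group C: 107×55/228 = 25.8114
  Incorrect, Group D: 107×56/228 = 26.2807
Contributions (O − E)²/E:
  (26 − 35.0263)²/35.0263 = 2.3261
  (16 − 27.0658)²/27.0658 = 4.5242
  (41 − 29.1886)²/29.1886 = 4.7796
  (38 − 29.7193)²/29.7193 = 2.3073
  (40 − 30.9737)²/30.9737 = 2.6304
  (35 − 23.9342)²/23.9342 = 5.1162
  (14 − 25.8114)²/25.8114 = 5.4049
  (18 − 26.2807)²/26.2807 = 2.6091
χ² = 2.3261 + 4.5242 + 4.7796 + 2.3073 + 2.6304 + 5.1162 + 5.4049 + 2.6091 = 29.698
df = (2−1)(4−1) = 3. Since 29.698 > 11.345, reject the null hypothesis of independence at α = 0.01.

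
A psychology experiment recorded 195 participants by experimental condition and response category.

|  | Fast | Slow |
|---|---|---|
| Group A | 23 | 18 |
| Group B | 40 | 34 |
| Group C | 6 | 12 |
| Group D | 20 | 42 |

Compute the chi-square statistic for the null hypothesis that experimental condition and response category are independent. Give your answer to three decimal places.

Row totals: 41, 74, 18, 62. Column totals: 89, 106. Grand total N = 195.
Expected counts (row total × column total / N):
  Group A, Fast: 41×89/195 = 18.7128
  Group A, Slow: 41×106/195 = 22.2872
  Group B, Fast: 74×89/195 = 33.7744
  Group B, Slow: 74×106/195 = 40.2256
  Group C, Fast: 18×89/195 = 8.2154
  Group C, Slow: 18×106/195 = 9.7846
  Group D, Fast: 62×89/195 = 28.2974
  Group D, Slow: 62×106/195 = 33.7026
Contributions (O − E)²/E:
  (23 − 18.7128)²/18.7128 = 0.9822
  (18 − 22.2872)²/22.2872 = 0.8247
  (40 − 33.7744)²/33.7744 = 1.1476
  (34 − 40.2256)²/40.2256 = 0.9635
  (6 − 8.2154)²/8.2154 = 0.5974
  (12 − 9.7846)²/9.7846 = 0.5016
  (20 − 28.2974)²/28.2974 = 2.4330
  (42 − 33.7026)²/33.7026 = 2.0428
χ² = 0.9822 + 0.8247 + 1.1476 + 0.9635 + 0.5974 + 0.5016 + 2.4330 + 2.0428 = 9.493

9.493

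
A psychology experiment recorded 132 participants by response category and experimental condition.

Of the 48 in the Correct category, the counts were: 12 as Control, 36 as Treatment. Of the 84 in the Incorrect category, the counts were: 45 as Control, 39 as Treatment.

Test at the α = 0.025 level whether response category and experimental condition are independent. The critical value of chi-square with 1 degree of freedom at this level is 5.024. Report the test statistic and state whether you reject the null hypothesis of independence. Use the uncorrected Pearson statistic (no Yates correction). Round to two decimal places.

Row totals: 48, 84. Column totals: 57, 75. Grand total N = 132.
Expected counts (row total × column total / N):
  Correct, Control: 48×57/132 = 20.727
  Correct, Treatment: 48×75/132 = 27.273
  Incorrect, Control: 84×57/132 = 36.273
  Incorrect, Treatment: 84×75/132 = 47.727
Contributions (O − E)²/E:
  (12 − 20.727)²/20.727 = 3.6745
  (36 − 27.273)²/27.273 = 2.7925
  (45 − 36.273)²/36.273 = 2.0996
  (39 − 47.727)²/47.727 = 1.5958
χ² = 3.6745 + 2.7925 + 2.0996 + 1.5958 = 10.16
df = (2−1)(2−1) = 1. Since 10.16 > 5.024, reject the null hypothesis of independence at α = 0.025.

10.16; reject H₀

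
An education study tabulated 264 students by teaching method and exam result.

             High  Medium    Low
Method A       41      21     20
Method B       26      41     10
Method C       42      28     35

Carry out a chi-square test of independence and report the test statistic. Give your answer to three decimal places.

Row totals: 82, 77, 105. Column totals: 109, 90, 65. Grand total N = 264.
Expected counts (row total × column total / N):
  Method A, High: 82×109/264 = 33.8561
  Method A, Medium: 82×90/264 = 27.9545
  Method A, Low: 82×65/264 = 20.1894
  Method B, High: 77×109/264 = 31.7917
  Method B, Medium: 77×90/264 = 26.2500
  Method B, Low: 77×65/264 = 18.9583
  Method C, High: 105×109/264 = 43.3523
  Method C, Medium: 105×90/264 = 35.7955
  Method C, Low: 105×65/264 = 25.8523
Contributions (O − E)²/E:
  (41 − 33.8561)²/33.8561 = 1.5074
  (21 − 27.9545)²/27.9545 = 1.7301
  (20 − 20.1894)²/20.1894 = 0.0018
  (26 − 31.7917)²/31.7917 = 1.0551
  (41 − 26.2500)²/26.2500 = 8.2881
  (10 − 18.9583)²/18.9583 = 4.2330
  (42 − 43.3523)²/43.3523 = 0.0422
  (28 − 35.7955)²/35.7955 = 1.6977
  (35 − 25.8523)²/25.8523 = 3.2369
χ² = 1.5074 + 1.7301 + 0.0018 + 1.0551 + 8.2881 + 4.2330 + 0.0422 + 1.6977 + 3.2369 = 21.792

21.792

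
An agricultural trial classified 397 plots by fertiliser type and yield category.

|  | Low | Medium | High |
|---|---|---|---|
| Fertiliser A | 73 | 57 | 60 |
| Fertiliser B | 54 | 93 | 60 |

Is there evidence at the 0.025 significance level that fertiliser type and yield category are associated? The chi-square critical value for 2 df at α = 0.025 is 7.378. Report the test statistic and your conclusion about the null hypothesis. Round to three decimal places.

10.774; reject H₀

Row totals: 190, 207. Column totals: 127, 150, 120. Grand total N = 397.
Expected counts (row total × column total / N):
  Fertiliser A, Low: 190×127/397 = 60.7809
  Fertiliser A, Medium: 190×150/397 = 71.7884
  Fertiliser A, High: 190×120/397 = 57.4307
  Fertiliser B, Low: 207×127/397 = 66.2191
  Fertiliser B, Medium: 207×150/397 = 78.2116
  Fertiliser B, High: 207×120/397 = 62.5693
Contributions (O − E)²/E:
  (73 − 60.7809)²/60.7809 = 2.4565
  (57 − 71.7884)²/71.7884 = 3.0464
  (60 − 57.4307)²/57.4307 = 0.1149
  (54 − 66.2191)²/66.2191 = 2.2547
  (93 − 78.2116)²/78.2116 = 2.7962
  (60 − 62.5693)²/62.5693 = 0.1055
χ² = 2.4565 + 3.0464 + 0.1149 + 2.2547 + 2.7962 + 0.1055 = 10.774
df = (2−1)(3−1) = 2. Since 10.774 > 7.378, reject the null hypothesis of independence at α = 0.025.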